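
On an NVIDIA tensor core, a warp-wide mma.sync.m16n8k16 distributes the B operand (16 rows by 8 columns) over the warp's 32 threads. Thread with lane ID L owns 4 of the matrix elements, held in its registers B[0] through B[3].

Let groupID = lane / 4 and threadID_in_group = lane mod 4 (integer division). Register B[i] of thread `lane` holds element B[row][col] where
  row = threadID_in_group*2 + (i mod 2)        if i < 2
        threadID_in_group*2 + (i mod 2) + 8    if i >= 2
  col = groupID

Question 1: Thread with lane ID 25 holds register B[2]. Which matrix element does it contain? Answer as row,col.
lane 25⇒25/4=6, 25 mod 4=1
i=2  r:2·1+0+8⇒10  c:6

10,6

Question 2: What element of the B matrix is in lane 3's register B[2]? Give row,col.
3: grp=0,tig=3
[2] (3*2+0+8,0) = (14,0)

14,0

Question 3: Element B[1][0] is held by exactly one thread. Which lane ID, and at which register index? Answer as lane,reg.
c=0⇒gr=0  r=1⇒Rb=0,th=0,odd=1
L=0*4+0=0  i=0*2+1=1

0,1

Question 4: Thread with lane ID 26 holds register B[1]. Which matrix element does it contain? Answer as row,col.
5,6

lane 26: G=6 (26/4), T=2 (26%4)
i=1: r=2*2+1+0=5, c=G=6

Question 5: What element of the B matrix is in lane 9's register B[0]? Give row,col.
2,2

lane 9: gid=2 (9/4), tid=1 (9%4)
i=0: r=1*2+0+0=2, c=gid=2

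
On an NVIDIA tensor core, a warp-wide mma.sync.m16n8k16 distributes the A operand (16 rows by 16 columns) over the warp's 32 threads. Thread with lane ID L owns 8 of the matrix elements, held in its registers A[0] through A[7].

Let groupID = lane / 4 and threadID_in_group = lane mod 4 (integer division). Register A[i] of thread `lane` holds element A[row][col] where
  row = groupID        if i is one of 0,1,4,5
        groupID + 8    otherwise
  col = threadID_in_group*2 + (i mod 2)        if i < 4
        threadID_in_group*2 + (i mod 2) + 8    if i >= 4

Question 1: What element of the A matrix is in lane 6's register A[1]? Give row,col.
6: G=1,T=2
[1] (1+0,2*2+1+0) = (1,5)

1,5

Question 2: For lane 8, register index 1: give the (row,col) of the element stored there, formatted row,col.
lane 8: grp=2 (8/4), tig=0 (8%4)
i=1: r=2+0=2, c=0*2+1+0=1

2,1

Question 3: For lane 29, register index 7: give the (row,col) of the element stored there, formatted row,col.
15,11

29: grp=7,tig=1
[7] (7+8,1*2+1+8) = (15,11)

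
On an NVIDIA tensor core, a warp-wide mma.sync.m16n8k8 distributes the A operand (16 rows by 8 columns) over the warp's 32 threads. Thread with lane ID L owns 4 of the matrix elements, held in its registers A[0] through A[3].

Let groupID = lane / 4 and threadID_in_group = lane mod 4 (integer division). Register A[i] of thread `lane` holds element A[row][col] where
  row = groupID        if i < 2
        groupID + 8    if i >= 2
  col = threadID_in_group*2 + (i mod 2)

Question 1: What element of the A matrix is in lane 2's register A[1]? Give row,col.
lane 2→2/4=0, 2 mod 4=2
i=1  r:0+0→0  c:2·2+1→5

0,5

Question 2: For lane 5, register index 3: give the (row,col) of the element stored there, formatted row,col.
L=5=>grp=5>>2=1, tig=5&3=1
[3]=>row 1+8=9  col 1·2+1=3

9,3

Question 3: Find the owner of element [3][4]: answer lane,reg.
r=3->g=3,rb=0  c=4->t=2,b0=0
L=3*4+2=14  i=0*2+0=0

14,0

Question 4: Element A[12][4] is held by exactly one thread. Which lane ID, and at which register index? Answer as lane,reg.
18,2

r: 12->gid=4,r8=1  c: 4->tid=2,i&1=0
L=4*4+2=18  i=1*2+0=2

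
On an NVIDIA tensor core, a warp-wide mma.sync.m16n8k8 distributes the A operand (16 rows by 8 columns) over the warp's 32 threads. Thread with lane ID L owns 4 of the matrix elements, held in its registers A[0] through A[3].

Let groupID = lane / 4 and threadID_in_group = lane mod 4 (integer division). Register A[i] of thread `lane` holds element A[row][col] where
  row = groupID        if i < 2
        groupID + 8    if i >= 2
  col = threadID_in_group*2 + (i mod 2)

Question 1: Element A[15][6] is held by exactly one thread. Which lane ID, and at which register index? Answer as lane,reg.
31,2

r=15→G=7,rhi=1  c=6→T=3,p=0
L=7*4+3=31  i=1*2+0=2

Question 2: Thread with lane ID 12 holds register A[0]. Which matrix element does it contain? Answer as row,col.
3,0

12: gr=3,th=0
[0] (3+0,0*2+0) = (3,0)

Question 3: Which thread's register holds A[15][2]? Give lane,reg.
29,2

r=15⇒gr=7,Rb=1  c=2⇒th=1,odd=0
L=7*4+1=29  i=1*2+0=2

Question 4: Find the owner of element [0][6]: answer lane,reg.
3,0

r:0=>grp=0,rB=0  c:6=>tig=3,lo=0
L=0*4+3=3  i=0*2+0=0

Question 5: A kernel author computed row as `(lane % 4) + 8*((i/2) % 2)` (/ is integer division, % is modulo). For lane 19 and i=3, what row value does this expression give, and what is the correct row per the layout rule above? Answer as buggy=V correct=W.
`(lane % 4) + 8*((i/2) % 2)`[19,3]→11
lane 19: G=4 (19/4), T=3 (19%4)
i=3: r=4+8=12, c=3*2+1=7
row: 11 vs 12

buggy=11 correct=12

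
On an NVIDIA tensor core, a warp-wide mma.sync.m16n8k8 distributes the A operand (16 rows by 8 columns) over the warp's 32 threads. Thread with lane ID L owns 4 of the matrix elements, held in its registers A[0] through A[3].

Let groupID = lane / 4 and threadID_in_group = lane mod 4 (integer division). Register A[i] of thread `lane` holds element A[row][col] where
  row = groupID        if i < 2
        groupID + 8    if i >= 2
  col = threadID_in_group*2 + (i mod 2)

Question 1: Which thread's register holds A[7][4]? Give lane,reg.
30,0

r=7→G=7,rhi=0  c=4→T=2,p=0
L=7*4+2=30  i=0*2+0=0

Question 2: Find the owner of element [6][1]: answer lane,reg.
r: 6->gid=6,r8=0  c: 1->tid=0,i&1=1
L=6*4+0=24  i=0*2+1=1

24,1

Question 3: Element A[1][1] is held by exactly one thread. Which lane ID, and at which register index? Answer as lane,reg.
4,1

r=1->g=1,rb=0  c=1->t=0,b0=1
L=1*4+0=4  i=0*2+1=1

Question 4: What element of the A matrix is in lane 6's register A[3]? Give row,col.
9,5

6: gr=1,th=2
[3] (1+8,2*2+1) = (9,5)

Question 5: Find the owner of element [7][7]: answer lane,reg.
31,1

r=7->g=7,rb=0  c=7->t=3,b0=1
L=7*4+3=31  i=0*2+1=1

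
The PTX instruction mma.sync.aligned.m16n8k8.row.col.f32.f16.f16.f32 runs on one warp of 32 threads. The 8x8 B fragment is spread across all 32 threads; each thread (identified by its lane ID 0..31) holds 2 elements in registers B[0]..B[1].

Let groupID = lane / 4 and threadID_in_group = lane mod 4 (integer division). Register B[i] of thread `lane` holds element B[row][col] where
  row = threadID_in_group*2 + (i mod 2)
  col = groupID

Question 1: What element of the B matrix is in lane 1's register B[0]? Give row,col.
L=1=>grp=1>>2=0, tig=1&3=1
[0]=>row 1·2+0=2  col grp=0

2,0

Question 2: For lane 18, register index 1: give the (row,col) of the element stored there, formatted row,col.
5,4

lane 18: gr=4 (18/4), th=2 (18%4)
i=1: r=2*2+1=5, c=gr=4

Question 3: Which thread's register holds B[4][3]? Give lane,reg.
c=3→G=3  r=4→T=2,p=0
L=3*4+2=14  i=0=0

14,0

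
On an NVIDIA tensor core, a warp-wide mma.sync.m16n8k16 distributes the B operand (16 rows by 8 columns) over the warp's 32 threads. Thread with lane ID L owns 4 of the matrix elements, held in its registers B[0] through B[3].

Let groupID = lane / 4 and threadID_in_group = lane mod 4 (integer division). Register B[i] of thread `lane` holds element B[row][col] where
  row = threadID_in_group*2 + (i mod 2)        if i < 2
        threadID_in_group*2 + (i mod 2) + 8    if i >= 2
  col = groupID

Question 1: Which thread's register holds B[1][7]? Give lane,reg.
28,1

c=7→G=7  r=1→rhi=0,T=0,p=1
L=7*4+0=28  i=0*2+1=1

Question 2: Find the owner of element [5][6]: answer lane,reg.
26,1

c=6→G=6  r=5→rhi=0,T=2,p=1
L=6*4+2=26  i=0*2+1=1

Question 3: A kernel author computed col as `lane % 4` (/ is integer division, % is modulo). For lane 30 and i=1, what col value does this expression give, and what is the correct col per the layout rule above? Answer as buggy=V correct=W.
`lane % 4`[30,1]->2
L=30->gid=30>>2=7, tid=30&3=2
[1]->row 2·2+1+0=5  col gid=7
col: 2 vs 7

buggy=2 correct=7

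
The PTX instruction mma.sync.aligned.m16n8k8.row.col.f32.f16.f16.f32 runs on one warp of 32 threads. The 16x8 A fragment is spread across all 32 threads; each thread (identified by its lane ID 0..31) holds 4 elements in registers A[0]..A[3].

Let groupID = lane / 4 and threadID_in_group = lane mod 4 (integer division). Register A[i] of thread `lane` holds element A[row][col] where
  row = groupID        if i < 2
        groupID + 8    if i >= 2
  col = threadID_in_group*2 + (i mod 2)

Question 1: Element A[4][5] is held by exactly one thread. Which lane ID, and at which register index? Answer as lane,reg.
r=4->g=4,rb=0  c=5->t=2,b0=1
L=4*4+2=18  i=0*2+1=1

18,1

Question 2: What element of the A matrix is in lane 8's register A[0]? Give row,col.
L=8->g=8>>2=2, t=8&3=0
[0]->row 2+0=2  col 0·2+0=0

2,0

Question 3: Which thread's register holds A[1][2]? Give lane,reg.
r=1->g=1,rb=0  c=2->t=1,b0=0
L=1*4+1=5  i=0*2+0=0

5,0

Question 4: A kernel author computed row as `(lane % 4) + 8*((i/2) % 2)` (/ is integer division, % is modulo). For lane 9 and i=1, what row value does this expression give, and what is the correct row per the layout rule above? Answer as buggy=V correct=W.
`(lane % 4) + 8*((i/2) % 2)`[9,1]->1
lane 9: g=2 (9/4), t=1 (9%4)
i=1: r=2+0=2, c=1*2+1=3
row: 1 vs 2

buggy=1 correct=2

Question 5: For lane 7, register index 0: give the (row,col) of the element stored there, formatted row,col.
1,6

7: gid=1,tid=3
[0] (1+0,3*2+0) = (1,6)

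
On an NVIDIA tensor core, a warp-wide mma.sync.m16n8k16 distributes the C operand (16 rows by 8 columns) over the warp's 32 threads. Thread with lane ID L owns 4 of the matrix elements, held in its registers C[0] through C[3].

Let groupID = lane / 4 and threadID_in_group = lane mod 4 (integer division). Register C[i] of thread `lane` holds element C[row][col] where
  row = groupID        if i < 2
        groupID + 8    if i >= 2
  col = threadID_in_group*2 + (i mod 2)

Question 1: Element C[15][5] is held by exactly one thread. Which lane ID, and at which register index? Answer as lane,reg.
30,3

r=15⇒gr=7,Rb=1  c=5⇒th=2,odd=1
L=7*4+2=30  i=1*2+1=3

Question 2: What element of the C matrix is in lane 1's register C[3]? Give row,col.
8,3

1: grp=0,tig=1
[3] (0+8,1*2+1) = (8,3)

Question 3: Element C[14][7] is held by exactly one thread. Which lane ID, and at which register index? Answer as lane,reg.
r=14→G=6,rhi=1  c=7→T=3,p=1
L=6*4+3=27  i=1*2+1=3

27,3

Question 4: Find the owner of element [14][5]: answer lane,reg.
r=14⇒gr=6,Rb=1  c=5⇒th=2,odd=1
L=6*4+2=26  i=1*2+1=3

26,3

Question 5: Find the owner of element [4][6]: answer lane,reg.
19,0

r=4->g=4,rb=0  c=6->t=3,b0=0
L=4*4+3=19  i=0*2+0=0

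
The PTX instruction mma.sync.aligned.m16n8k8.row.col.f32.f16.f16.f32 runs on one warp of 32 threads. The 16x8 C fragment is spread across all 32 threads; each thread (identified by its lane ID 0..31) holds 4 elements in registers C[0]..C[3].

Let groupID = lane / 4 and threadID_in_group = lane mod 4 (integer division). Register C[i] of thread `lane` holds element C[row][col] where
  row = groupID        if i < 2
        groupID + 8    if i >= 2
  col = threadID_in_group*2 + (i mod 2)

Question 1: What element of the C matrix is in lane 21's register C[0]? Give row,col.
lane 21: G=5 (21/4), T=1 (21%4)
i=0: r=5+0=5, c=1*2+0=2

5,2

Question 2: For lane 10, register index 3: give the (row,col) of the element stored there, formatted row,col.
L=10=>grp=10>>2=2, tig=10&3=2
[3]=>row 2+8=10  col 2·2+1=5

10,5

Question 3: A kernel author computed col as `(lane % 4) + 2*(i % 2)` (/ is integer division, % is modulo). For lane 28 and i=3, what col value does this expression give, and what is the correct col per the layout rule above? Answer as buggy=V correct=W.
`(lane % 4) + 2*(i % 2)`[28,3]⇒2
lane 28⇒28/4=7, 28 mod 4=0
i=3  r:7+8⇒15  c:2·0+1⇒1
col: 2 vs 1

buggy=2 correct=1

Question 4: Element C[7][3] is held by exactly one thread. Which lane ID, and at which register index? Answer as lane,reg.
r:7=>grp=7,rB=0  c:3=>tig=1,lo=1
L=7*4+1=29  i=0*2+1=1

29,1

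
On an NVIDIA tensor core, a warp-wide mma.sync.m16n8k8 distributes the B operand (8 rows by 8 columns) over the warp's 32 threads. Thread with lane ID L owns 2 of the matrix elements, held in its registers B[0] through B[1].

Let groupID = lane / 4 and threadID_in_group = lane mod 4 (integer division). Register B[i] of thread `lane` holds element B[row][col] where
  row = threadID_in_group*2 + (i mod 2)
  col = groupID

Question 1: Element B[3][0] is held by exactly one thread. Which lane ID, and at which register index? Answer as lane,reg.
1,1

c=0⇒gr=0  r=3⇒th=1,odd=1
L=0*4+1=1  i=1=1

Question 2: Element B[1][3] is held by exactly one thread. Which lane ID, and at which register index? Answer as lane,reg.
12,1

c=3→G=3  r=1→T=0,p=1
L=3*4+0=12  i=1=1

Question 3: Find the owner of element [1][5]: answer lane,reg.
20,1

c=5->g=5  r=1->t=0,b0=1
L=5*4+0=20  i=1=1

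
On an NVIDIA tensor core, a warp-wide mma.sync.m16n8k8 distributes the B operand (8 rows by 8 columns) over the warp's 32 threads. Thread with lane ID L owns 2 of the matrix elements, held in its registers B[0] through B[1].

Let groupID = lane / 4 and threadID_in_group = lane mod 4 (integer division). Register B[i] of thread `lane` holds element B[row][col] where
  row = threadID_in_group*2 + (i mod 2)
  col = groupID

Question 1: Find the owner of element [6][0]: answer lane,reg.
c: 0->gid=0  r: 6->tid=3,i&1=0
L=0*4+3=3  i=0=0

3,0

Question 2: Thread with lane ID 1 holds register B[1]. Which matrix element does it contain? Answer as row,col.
1: grp=0,tig=1
[1] (1*2+1,0) = (3,0)

3,0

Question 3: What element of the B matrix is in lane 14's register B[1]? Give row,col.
5,3

L=14⇒gr=14>>2=3, th=14&3=2
[1]⇒row 2·2+1=5  col gr=3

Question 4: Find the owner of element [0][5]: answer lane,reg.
c=5->g=5  r=0->t=0,b0=0
L=5*4+0=20  i=0=0

20,0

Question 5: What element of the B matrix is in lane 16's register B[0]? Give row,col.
0,4

lane 16→16/4=4, 16 mod 4=0
i=0  r:2·0+0→0  c:4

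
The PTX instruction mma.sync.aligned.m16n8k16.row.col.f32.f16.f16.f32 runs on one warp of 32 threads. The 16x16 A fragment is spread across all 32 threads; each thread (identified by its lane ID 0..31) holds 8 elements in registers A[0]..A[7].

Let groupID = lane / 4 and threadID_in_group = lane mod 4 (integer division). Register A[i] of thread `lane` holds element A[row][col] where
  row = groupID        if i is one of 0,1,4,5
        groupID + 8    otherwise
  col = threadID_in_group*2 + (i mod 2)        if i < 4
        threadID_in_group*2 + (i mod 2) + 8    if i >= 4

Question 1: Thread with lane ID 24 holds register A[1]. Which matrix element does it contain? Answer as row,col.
6,1

L=24->g=24>>2=6, t=24&3=0
[1]->row 6+0=6  col 0·2+1+0=1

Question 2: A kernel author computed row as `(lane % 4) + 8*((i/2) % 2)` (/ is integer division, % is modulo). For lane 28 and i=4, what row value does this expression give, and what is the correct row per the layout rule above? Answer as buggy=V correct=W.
buggy=0 correct=7

`(lane % 4) + 8*((i/2) % 2)`[28,4]->0
lane 28: gid=7 (28/4), tid=0 (28%4)
i=4: r=7+0=7, c=0*2+0+8=8
row: 0 vs 7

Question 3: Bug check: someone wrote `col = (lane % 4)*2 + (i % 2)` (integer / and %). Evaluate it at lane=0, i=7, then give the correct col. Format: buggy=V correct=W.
buggy=1 correct=9

`(lane % 4)*2 + (i % 2)`[0,7]->1
L=0->gid=0>>2=0, tid=0&3=0
[7]->row 0+8=8  col 0·2+1+8=9
col: 1 vs 9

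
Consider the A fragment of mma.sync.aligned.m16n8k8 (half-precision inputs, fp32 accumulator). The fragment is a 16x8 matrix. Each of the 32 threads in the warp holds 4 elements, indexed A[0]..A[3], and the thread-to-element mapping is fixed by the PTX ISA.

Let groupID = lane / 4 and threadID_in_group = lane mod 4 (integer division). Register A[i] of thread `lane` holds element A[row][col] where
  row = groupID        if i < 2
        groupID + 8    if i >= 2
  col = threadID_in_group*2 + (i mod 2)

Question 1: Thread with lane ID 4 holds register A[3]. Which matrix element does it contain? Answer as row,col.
9,1

lane 4->4/4=1, 4 mod 4=0
i=3  r:1+8->9  c:2·0+1->1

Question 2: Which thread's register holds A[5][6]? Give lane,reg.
r=5⇒gr=5,Rb=0  c=6⇒th=3,odd=0
L=5*4+3=23  i=0*2+0=0

23,0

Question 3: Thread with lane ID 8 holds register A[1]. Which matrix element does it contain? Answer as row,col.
8: g=2,t=0
[1] (2+0,0*2+1) = (2,1)

2,1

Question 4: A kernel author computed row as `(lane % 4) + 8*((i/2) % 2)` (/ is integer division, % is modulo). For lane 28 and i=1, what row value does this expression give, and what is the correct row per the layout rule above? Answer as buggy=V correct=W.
`(lane % 4) + 8*((i/2) % 2)`[28,1]->0
lane 28->28/4=7, 28 mod 4=0
i=1  r:7+0->7  c:2·0+1->1
row: 0 vs 7

buggy=0 correct=7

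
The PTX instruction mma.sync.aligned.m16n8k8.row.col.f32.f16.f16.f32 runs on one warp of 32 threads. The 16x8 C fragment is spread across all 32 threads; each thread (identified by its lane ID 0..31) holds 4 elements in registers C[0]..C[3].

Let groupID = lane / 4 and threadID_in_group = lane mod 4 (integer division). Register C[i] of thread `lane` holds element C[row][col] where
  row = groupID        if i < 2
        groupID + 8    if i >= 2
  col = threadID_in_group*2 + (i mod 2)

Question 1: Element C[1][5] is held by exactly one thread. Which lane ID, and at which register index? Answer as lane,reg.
r=1->g=1,rb=0  c=5->t=2,b0=1
L=1*4+2=6  i=0*2+1=1

6,1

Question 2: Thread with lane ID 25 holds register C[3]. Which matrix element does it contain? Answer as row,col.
14,3

lane 25: gr=6 (25/4), th=1 (25%4)
i=3: r=6+8=14, c=1*2+1=3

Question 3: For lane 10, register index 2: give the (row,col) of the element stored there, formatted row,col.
10,4

lane 10=>10/4=2, 10 mod 4=2
i=2  r:2+8=>10  c:2·2+0=>4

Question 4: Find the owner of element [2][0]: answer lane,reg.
r=2→G=2,rhi=0  c=0→T=0,p=0
L=2*4+0=8  i=0*2+0=0

8,0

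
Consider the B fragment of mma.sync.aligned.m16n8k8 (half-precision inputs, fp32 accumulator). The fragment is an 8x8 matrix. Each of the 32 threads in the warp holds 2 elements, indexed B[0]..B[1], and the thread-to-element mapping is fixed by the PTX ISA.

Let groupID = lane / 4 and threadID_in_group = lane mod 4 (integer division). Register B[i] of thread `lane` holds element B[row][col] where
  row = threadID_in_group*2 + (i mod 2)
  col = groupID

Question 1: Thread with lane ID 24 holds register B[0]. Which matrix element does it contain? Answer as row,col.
L=24->gid=24>>2=6, tid=24&3=0
[0]->row 0·2+0=0  col gid=6

0,6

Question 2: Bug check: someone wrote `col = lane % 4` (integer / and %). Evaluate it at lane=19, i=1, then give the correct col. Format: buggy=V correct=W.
`lane % 4`[19,1]=>3
lane 19: grp=4 (19/4), tig=3 (19%4)
i=1: r=3*2+1=7, c=grp=4
col: 3 vs 4

buggy=3 correct=4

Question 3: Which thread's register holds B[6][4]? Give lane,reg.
c=4->g=4  r=6->t=3,b0=0
L=4*4+3=19  i=0=0

19,0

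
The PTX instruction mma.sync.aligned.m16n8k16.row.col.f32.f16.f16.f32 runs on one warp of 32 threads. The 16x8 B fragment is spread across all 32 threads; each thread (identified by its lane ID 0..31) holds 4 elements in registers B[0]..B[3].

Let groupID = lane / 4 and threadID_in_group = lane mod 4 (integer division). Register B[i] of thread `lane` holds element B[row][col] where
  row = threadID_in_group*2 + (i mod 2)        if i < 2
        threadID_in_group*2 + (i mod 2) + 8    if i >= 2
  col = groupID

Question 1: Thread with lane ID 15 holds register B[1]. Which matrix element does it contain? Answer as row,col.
L=15→G=15>>2=3, T=15&3=3
[1]→row 3·2+1+0=7  col G=3

7,3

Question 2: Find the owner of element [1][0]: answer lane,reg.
c:0=>grp=0  r:1=>rB=0,tig=0,lo=1
L=0*4+0=0  i=0*2+1=1

0,1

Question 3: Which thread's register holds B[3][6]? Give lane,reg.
25,1

c=6->g=6  r=3->rb=0,t=1,b0=1
L=6*4+1=25  i=0*2+1=1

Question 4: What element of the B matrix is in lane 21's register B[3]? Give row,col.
11,5

L=21=>grp=21>>2=5, tig=21&3=1
[3]=>row 1·2+1+8=11  col grp=5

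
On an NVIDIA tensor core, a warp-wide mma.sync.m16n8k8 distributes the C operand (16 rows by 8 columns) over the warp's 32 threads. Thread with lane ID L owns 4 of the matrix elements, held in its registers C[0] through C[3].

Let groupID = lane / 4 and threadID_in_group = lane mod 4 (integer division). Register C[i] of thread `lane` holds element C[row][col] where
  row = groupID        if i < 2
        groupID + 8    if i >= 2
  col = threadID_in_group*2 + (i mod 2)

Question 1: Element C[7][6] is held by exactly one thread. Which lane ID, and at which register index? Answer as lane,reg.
r:7=>grp=7,rB=0  c:6=>tig=3,lo=0
L=7*4+3=31  i=0*2+0=0

31,0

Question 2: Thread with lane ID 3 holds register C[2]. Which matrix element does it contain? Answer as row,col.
lane 3→3/4=0, 3 mod 4=3
i=2  r:0+8→8  c:2·3+0→6

8,6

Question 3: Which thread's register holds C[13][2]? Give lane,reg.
21,2

r: 13->gid=5,r8=1  c: 2->tid=1,i&1=0
L=5*4+1=21  i=1*2+0=2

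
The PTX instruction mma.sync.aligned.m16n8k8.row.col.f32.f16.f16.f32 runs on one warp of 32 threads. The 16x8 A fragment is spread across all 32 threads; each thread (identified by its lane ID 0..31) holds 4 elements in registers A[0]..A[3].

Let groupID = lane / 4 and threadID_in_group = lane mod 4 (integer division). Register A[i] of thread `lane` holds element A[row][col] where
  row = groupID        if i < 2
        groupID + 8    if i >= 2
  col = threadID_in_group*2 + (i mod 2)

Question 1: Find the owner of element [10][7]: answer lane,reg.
r:10=>grp=2,rB=1  c:7=>tig=3,lo=1
L=2*4+3=11  i=1*2+1=3

11,3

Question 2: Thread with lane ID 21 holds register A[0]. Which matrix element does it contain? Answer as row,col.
5,2

lane 21=>21/4=5, 21 mod 4=1
i=0  r:5+0=>5  c:2·1+0=>2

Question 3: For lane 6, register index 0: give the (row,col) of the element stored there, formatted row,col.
1,4

lane 6: grp=1 (6/4), tig=2 (6%4)
i=0: r=1+0=1, c=2*2+0=4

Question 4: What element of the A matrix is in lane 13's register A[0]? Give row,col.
lane 13: gid=3 (13/4), tid=1 (13%4)
i=0: r=3+0=3, c=1*2+0=2

3,2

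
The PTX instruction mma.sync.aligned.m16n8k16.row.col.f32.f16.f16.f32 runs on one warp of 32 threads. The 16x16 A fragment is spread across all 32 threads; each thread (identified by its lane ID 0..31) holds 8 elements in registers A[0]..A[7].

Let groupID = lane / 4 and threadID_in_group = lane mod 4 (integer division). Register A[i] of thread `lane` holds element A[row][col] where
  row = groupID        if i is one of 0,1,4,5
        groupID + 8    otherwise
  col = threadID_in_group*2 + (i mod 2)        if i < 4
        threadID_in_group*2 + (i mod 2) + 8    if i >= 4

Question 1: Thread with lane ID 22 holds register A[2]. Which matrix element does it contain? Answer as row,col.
13,4

lane 22: G=5 (22/4), T=2 (22%4)
i=2: r=5+8=13, c=2*2+0+0=4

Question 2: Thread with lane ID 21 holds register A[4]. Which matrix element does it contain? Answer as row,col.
5,10

lane 21→21/4=5, 21 mod 4=1
i=4  r:5+0→5  c:2·1+0+8→10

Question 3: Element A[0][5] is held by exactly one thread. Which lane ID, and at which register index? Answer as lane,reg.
2,1

r=0⇒gr=0,Rb=0  c=5⇒Cb=0,th=2,odd=1
L=0*4+2=2  i=0*4+0*2+1=1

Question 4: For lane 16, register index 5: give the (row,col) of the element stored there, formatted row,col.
lane 16: G=4 (16/4), T=0 (16%4)
i=5: r=4+0=4, c=0*2+1+8=9

4,9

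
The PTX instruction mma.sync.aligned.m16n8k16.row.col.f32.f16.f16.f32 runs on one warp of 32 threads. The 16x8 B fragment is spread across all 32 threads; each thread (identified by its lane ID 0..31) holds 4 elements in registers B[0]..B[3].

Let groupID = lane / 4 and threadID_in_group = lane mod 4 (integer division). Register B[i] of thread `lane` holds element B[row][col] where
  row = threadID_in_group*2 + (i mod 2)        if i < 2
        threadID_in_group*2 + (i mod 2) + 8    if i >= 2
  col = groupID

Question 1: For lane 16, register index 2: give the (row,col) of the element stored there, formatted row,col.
lane 16->16/4=4, 16 mod 4=0
i=2  r:2·0+0+8->8  c:4

8,4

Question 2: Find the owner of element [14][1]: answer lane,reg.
7,2

c=1->g=1  r=14->rb=1,t=3,b0=0
L=1*4+3=7  i=1*2+0=2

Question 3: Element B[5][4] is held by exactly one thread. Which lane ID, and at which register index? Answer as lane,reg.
18,1

c=4⇒gr=4  r=5⇒Rb=0,th=2,odd=1
L=4*4+2=18  i=0*2+1=1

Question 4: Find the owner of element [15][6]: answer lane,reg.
27,3

c=6⇒gr=6  r=15⇒Rb=1,th=3,odd=1
L=6*4+3=27  i=1*2+1=3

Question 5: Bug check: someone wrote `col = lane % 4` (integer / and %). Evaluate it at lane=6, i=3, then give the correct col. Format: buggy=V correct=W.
`lane % 4`[6,3]=>2
lane 6: grp=1 (6/4), tig=2 (6%4)
i=3: r=2*2+1+8=13, c=grp=1
col: 2 vs 1

buggy=2 correct=1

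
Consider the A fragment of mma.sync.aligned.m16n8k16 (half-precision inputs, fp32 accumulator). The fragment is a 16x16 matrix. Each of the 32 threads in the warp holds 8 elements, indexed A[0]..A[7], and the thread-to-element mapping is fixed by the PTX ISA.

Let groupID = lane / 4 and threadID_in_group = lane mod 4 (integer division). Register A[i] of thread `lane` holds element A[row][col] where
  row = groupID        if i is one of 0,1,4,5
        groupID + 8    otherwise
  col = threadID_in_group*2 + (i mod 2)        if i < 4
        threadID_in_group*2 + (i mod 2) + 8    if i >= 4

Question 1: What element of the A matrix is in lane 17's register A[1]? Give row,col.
17: gr=4,th=1
[1] (4+0,1*2+1+0) = (4,3)

4,3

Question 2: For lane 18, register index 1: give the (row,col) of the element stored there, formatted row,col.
4,5

lane 18→18/4=4, 18 mod 4=2
i=1  r:4+0→4  c:2·2+1+0→5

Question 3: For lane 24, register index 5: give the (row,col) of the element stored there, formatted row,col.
lane 24->24/4=6, 24 mod 4=0
i=5  r:6+0->6  c:2·0+1+8->9

6,9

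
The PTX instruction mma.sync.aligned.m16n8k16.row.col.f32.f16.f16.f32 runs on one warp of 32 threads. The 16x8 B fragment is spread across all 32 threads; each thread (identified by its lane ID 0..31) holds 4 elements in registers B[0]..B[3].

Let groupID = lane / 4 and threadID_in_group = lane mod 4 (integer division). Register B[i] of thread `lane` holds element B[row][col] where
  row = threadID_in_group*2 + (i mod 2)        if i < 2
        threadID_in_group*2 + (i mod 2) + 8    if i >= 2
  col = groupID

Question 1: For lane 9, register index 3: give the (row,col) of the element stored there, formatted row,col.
11,2

L=9⇒gr=9>>2=2, th=9&3=1
[3]⇒row 1·2+1+8=11  col gr=2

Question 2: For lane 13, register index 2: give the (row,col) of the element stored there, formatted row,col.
10,3

lane 13: G=3 (13/4), T=1 (13%4)
i=2: r=1*2+0+8=10, c=G=3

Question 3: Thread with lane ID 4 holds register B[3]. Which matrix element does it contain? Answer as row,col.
lane 4: gr=1 (4/4), th=0 (4%4)
i=3: r=0*2+1+8=9, c=gr=1

9,1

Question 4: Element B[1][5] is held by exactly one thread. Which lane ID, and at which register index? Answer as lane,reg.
20,1

c=5⇒gr=5  r=1⇒Rb=0,th=0,odd=1
L=5*4+0=20  i=0*2+1=1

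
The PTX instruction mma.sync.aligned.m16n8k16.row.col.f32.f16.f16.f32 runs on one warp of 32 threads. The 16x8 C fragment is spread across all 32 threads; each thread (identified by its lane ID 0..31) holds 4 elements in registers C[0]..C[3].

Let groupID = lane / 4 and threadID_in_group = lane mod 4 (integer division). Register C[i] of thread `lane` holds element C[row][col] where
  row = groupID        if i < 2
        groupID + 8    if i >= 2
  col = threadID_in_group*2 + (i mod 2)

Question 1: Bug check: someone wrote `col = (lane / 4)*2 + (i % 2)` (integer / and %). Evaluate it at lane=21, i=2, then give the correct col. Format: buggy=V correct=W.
buggy=10 correct=2

`(lane / 4)*2 + (i % 2)`[21,2]->10
21: gid=5,tid=1
[2] (5+8,1*2+0) = (13,2)
col: 10 vs 2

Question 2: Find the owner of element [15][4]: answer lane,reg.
r=15->g=7,rb=1  c=4->t=2,b0=0
L=7*4+2=30  i=1*2+0=2

30,2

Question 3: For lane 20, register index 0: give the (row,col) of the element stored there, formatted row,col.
5,0

20: gr=5,th=0
[0] (5+0,0*2+0) = (5,0)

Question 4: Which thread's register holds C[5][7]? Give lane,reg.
r=5⇒gr=5,Rb=0  c=7⇒th=3,odd=1
L=5*4+3=23  i=0*2+1=1

23,1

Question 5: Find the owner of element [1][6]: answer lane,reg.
7,0

r=1⇒gr=1,Rb=0  c=6⇒th=3,odd=0
L=1*4+3=7  i=0*2+0=0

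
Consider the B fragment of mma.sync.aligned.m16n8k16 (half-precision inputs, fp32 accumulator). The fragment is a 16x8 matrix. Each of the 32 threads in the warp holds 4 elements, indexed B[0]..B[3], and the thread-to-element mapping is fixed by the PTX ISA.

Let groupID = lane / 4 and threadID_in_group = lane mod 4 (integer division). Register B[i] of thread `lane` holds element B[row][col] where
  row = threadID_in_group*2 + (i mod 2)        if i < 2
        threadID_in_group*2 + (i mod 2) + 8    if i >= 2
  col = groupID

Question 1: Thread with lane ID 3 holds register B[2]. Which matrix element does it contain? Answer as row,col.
lane 3→3/4=0, 3 mod 4=3
i=2  r:2·3+0+8→14  c:0

14,0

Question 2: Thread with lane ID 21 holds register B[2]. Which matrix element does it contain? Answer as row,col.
10,5

lane 21⇒21/4=5, 21 mod 4=1
i=2  r:2·1+0+8⇒10  c:5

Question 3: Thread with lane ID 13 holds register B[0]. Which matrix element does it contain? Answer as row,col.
2,3

lane 13: G=3 (13/4), T=1 (13%4)
i=0: r=1*2+0+0=2, c=G=3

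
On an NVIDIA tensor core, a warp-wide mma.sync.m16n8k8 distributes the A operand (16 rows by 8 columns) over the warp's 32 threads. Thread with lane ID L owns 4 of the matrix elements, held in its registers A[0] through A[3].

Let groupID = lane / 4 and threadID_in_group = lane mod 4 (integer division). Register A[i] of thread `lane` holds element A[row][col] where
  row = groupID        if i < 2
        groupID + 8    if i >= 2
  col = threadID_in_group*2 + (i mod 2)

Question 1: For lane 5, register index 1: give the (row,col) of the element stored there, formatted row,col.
1,3

L=5→G=5>>2=1, T=5&3=1
[1]→row 1+0=1  col 1·2+1=3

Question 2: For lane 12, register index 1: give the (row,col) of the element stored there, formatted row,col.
3,1

12: G=3,T=0
[1] (3+0,0*2+1) = (3,1)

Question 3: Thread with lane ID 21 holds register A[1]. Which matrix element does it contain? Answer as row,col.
lane 21->21/4=5, 21 mod 4=1
i=1  r:5+0->5  c:2·1+1->3

5,3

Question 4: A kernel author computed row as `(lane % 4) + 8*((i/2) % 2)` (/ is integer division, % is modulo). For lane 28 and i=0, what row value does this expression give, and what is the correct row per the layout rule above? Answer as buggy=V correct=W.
`(lane % 4) + 8*((i/2) % 2)`[28,0]→0
lane 28→28/4=7, 28 mod 4=0
i=0  r:7+0→7  c:2·0+0→0
row: 0 vs 7

buggy=0 correct=7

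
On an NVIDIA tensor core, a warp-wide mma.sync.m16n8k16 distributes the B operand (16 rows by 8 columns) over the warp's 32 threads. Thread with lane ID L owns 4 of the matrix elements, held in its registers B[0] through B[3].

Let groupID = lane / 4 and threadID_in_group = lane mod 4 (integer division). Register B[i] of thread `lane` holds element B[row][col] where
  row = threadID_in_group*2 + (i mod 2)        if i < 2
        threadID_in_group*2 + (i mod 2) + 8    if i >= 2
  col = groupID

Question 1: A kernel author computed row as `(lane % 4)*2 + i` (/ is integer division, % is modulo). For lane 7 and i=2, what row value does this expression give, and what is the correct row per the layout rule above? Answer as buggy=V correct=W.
`(lane % 4)*2 + i`[7,2]->8
lane 7: g=1 (7/4), t=3 (7%4)
i=2: r=3*2+0+8=14, c=g=1
row: 8 vs 14

buggy=8 correct=14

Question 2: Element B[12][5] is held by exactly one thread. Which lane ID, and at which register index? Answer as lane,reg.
c=5⇒gr=5  r=12⇒Rb=1,th=2,odd=0
L=5*4+2=22  i=1*2+0=2

22,2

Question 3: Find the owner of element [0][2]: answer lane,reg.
8,0

c: 2->gid=2  r: 0->r8=0,tid=0,i&1=0
L=2*4+0=8  i=0*2+0=0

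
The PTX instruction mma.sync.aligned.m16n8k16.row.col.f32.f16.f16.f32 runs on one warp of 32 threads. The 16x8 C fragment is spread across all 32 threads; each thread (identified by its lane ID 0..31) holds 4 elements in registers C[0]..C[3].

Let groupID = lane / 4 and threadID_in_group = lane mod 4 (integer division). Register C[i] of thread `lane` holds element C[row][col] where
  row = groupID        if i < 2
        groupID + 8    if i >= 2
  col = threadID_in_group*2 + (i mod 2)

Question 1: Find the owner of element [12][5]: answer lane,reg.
18,3

r=12→G=4,rhi=1  c=5→T=2,p=1
L=4*4+2=18  i=1*2+1=3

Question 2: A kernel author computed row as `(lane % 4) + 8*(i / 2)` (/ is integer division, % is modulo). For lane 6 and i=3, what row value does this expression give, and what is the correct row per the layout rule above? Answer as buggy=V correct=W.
buggy=10 correct=9

`(lane % 4) + 8*(i / 2)`[6,3]->10
6: g=1,t=2
[3] (1+8,2*2+1) = (9,5)
row: 10 vs 9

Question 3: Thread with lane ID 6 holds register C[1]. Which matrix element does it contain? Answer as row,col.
1,5

lane 6: g=1 (6/4), t=2 (6%4)
i=1: r=1+0=1, c=2*2+1=5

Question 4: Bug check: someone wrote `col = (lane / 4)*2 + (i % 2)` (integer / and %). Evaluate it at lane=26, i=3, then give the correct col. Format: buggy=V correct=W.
buggy=13 correct=5

`(lane / 4)*2 + (i % 2)`[26,3]⇒13
26: gr=6,th=2
[3] (6+8,2*2+1) = (14,5)
col: 13 vs 5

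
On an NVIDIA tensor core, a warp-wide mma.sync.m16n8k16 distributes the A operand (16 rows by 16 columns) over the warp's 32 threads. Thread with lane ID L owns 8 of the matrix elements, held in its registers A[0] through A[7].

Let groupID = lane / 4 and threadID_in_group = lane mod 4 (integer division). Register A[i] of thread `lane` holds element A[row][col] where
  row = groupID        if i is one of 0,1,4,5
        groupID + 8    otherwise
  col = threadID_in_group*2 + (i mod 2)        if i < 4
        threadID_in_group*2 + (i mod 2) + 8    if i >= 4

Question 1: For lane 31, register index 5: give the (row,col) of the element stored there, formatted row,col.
31: gr=7,th=3
[5] (7+0,3*2+1+8) = (7,15)

7,15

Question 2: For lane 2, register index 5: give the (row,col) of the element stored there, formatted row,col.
2: g=0,t=2
[5] (0+0,2*2+1+8) = (0,13)

0,13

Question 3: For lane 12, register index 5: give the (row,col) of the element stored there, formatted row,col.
12: G=3,T=0
[5] (3+0,0*2+1+8) = (3,9)

3,9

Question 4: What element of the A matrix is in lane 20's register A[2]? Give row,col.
lane 20: grp=5 (20/4), tig=0 (20%4)
i=2: r=5+8=13, c=0*2+0+0=0

13,0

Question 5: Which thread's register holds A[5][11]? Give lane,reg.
r=5->g=5,rb=0  c=11->cb=1,t=1,b0=1
L=5*4+1=21  i=1*4+0*2+1=5

21,5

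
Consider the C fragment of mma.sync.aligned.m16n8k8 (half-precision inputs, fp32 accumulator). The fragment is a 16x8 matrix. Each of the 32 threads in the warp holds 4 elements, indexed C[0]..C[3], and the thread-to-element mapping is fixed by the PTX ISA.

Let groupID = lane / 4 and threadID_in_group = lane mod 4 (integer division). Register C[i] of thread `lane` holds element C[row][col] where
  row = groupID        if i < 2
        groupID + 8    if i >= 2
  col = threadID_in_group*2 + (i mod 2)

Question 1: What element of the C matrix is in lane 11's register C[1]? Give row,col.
2,7

lane 11: grp=2 (11/4), tig=3 (11%4)
i=1: r=2+0=2, c=3*2+1=7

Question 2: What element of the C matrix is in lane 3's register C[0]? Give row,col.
0,6

lane 3: gid=0 (3/4), tid=3 (3%4)
i=0: r=0+0=0, c=3*2+0=6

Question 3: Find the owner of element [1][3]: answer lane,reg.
r: 1->gid=1,r8=0  c: 3->tid=1,i&1=1
L=1*4+1=5  i=0*2+1=1

5,1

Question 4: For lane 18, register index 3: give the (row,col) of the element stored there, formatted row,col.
12,5

lane 18: grp=4 (18/4), tig=2 (18%4)
i=3: r=4+8=12, c=2*2+1=5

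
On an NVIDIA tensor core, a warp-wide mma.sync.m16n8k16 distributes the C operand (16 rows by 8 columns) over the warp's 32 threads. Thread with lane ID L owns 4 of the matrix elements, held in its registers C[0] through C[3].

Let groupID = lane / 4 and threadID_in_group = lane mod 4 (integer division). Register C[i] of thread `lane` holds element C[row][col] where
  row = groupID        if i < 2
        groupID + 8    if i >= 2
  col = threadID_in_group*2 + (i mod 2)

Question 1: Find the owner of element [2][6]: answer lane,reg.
11,0

r: 2->gid=2,r8=0  c: 6->tid=3,i&1=0
L=2*4+3=11  i=0*2+0=0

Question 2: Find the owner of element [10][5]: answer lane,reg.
r: 10->gid=2,r8=1  c: 5->tid=2,i&1=1
L=2*4+2=10  i=1*2+1=3

10,3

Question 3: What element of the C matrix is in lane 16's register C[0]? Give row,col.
4,0

lane 16→16/4=4, 16 mod 4=0
i=0  r:4+0→4  c:2·0+0→0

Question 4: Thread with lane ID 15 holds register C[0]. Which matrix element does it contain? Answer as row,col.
3,6

L=15->g=15>>2=3, t=15&3=3
[0]->row 3+0=3  col 3·2+0=6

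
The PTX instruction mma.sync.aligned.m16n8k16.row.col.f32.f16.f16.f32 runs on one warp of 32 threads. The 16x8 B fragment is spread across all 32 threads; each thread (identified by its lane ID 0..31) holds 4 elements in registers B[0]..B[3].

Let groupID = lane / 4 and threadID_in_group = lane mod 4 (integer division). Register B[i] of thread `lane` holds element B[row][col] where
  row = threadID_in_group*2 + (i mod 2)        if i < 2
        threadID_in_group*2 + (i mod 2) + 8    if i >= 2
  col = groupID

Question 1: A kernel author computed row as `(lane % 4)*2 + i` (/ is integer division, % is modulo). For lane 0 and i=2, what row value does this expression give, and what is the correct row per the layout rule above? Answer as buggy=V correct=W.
buggy=2 correct=8

`(lane % 4)*2 + i`[0,2]=>2
lane 0: grp=0 (0/4), tig=0 (0%4)
i=2: r=0*2+0+8=8, c=grp=0
row: 2 vs 8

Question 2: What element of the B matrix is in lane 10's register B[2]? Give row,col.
lane 10->10/4=2, 10 mod 4=2
i=2  r:2·2+0+8->12  c:2

12,2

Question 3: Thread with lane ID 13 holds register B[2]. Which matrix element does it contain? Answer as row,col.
10,3

L=13→G=13>>2=3, T=13&3=1
[2]→row 1·2+0+8=10  col G=3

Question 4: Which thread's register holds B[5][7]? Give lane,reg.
30,1

c: 7->gid=7  r: 5->r8=0,tid=2,i&1=1
L=7*4+2=30  i=0*2+1=1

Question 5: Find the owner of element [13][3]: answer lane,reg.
14,3

c:3=>grp=3  r:13=>rB=1,tig=2,lo=1
L=3*4+2=14  i=1*2+1=3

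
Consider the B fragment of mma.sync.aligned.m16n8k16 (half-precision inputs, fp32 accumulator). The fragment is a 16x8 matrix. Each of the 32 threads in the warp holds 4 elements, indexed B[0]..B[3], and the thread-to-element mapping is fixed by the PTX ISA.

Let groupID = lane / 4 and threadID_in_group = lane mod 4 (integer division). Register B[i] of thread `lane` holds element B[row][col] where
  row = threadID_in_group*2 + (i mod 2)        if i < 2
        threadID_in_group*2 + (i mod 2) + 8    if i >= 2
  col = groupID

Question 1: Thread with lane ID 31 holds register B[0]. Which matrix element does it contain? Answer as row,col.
6,7

lane 31⇒31/4=7, 31 mod 4=3
i=0  r:2·3+0+0⇒6  c:7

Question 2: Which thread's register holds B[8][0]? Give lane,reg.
c:0=>grp=0  r:8=>rB=1,tig=0,lo=0
L=0*4+0=0  i=1*2+0=2

0,2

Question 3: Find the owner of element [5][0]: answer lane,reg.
2,1

c=0⇒gr=0  r=5⇒Rb=0,th=2,odd=1
L=0*4+2=2  i=0*2+1=1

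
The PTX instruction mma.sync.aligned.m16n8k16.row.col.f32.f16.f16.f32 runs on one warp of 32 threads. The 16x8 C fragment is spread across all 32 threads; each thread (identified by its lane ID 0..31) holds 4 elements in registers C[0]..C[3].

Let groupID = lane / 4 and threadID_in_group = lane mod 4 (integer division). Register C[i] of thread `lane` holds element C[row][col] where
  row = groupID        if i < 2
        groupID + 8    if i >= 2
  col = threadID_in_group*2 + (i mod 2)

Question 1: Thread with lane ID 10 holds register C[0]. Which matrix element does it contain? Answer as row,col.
10: grp=2,tig=2
[0] (2+0,2*2+0) = (2,4)

2,4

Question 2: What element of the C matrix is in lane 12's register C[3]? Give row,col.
L=12->g=12>>2=3, t=12&3=0
[3]->row 3+8=11  col 0·2+1=1

11,1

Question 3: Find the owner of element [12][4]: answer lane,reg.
r:12=>grp=4,rB=1  c:4=>tig=2,lo=0
L=4*4+2=18  i=1*2+0=2

18,2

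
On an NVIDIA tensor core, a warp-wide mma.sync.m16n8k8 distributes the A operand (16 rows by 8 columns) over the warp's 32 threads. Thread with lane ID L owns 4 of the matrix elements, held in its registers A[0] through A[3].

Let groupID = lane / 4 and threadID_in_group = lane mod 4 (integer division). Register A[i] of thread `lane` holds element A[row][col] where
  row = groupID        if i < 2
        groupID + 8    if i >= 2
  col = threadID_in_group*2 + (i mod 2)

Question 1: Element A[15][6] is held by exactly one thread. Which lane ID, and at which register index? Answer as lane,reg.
31,2

r=15->g=7,rb=1  c=6->t=3,b0=0
L=7*4+3=31  i=1*2+0=2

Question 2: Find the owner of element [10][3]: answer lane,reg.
9,3

r:10=>grp=2,rB=1  c:3=>tig=1,lo=1
L=2*4+1=9  i=1*2+1=3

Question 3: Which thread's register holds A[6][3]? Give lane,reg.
25,1

r:6=>grp=6,rB=0  c:3=>tig=1,lo=1
L=6*4+1=25  i=0*2+1=1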